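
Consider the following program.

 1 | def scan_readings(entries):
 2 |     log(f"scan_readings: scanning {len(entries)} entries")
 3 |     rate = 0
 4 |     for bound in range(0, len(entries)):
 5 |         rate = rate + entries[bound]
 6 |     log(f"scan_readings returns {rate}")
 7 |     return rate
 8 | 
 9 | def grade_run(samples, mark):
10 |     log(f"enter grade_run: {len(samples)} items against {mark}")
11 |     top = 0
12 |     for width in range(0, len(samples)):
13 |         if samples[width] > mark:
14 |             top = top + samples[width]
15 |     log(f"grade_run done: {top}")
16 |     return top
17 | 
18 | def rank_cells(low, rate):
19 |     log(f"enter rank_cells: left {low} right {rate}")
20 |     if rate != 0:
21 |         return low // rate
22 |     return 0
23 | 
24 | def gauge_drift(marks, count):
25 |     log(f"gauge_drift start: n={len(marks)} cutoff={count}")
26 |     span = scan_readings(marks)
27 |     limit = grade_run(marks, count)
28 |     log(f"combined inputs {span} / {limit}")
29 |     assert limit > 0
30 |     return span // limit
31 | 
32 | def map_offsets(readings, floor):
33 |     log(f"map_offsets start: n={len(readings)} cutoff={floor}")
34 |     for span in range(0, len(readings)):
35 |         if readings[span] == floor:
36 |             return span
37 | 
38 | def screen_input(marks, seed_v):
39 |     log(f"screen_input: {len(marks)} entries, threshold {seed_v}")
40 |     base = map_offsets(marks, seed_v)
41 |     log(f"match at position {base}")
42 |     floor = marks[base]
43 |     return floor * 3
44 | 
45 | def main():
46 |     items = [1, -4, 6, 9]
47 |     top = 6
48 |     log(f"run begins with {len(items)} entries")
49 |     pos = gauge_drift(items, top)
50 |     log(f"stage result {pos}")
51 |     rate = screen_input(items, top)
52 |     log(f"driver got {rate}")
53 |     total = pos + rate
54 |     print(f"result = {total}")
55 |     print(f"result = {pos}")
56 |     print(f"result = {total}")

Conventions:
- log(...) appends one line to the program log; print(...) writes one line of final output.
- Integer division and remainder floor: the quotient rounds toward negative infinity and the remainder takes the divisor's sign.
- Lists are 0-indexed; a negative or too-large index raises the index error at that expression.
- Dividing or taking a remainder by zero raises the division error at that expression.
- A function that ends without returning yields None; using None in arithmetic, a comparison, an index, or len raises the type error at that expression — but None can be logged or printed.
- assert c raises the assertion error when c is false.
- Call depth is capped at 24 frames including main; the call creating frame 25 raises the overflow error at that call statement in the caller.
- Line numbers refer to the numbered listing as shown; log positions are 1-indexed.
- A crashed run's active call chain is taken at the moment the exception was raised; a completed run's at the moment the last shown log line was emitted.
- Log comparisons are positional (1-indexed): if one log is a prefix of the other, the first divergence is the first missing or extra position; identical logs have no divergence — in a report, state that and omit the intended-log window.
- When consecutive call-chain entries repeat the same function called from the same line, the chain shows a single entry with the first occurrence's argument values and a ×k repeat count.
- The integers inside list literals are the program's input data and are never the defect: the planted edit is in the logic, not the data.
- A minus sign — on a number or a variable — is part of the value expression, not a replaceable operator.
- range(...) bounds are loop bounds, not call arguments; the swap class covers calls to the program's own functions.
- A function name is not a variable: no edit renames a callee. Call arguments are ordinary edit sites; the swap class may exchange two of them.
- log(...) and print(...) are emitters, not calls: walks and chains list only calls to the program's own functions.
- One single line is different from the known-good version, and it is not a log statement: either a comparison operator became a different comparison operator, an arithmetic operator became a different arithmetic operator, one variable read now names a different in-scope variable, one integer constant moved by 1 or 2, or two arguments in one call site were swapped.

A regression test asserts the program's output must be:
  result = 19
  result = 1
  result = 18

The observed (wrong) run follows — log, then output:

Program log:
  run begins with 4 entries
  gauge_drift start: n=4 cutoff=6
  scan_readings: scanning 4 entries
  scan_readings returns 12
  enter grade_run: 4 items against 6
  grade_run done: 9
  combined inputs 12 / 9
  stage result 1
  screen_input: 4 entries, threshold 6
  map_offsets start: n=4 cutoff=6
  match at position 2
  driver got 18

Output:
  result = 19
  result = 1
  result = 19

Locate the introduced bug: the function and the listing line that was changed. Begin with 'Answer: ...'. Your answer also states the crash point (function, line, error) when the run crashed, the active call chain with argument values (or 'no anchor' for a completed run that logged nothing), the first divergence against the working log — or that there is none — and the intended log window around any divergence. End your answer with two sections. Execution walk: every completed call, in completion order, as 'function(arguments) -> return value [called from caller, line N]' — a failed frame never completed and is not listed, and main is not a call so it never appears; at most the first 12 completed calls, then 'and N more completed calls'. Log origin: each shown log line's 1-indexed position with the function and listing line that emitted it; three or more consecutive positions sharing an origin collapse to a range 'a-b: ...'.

Answer: the defect is in main at line 56.
The tell: Every logged value matches the working version; the printed result is what differs.
Call chain: main.
First divergence: none; the two logs match at every position.
Execution walk:
  scan_readings([1, -4, 6, 9]) -> 12  [called from gauge_drift, line 26]
  grade_run([1, -4, 6, 9], 6) -> 9  [called from gauge_drift, line 27]
  gauge_drift([1, -4, 6, 9], 6) -> 1  [called from main, line 49]
  map_offsets([1, -4, 6, 9], 6) -> 2  [called from screen_input, line 40]
  screen_input([1, -4, 6, 9], 6) -> 18  [called from main, line 51]
Log origin:
  1: logged in main at line 48
  2: logged in gauge_drift at line 25
  3: logged in scan_readings at line 2
  4: logged in scan_readings at line 6
  5: logged in grade_run at line 10
  6: logged in grade_run at line 15
  7: logged in gauge_drift at line 28
  8: logged in main at line 50
  9: logged in screen_input at line 39
  10: logged in map_offsets at line 33
  11: logged in screen_input at line 41
  12: logged in main at line 52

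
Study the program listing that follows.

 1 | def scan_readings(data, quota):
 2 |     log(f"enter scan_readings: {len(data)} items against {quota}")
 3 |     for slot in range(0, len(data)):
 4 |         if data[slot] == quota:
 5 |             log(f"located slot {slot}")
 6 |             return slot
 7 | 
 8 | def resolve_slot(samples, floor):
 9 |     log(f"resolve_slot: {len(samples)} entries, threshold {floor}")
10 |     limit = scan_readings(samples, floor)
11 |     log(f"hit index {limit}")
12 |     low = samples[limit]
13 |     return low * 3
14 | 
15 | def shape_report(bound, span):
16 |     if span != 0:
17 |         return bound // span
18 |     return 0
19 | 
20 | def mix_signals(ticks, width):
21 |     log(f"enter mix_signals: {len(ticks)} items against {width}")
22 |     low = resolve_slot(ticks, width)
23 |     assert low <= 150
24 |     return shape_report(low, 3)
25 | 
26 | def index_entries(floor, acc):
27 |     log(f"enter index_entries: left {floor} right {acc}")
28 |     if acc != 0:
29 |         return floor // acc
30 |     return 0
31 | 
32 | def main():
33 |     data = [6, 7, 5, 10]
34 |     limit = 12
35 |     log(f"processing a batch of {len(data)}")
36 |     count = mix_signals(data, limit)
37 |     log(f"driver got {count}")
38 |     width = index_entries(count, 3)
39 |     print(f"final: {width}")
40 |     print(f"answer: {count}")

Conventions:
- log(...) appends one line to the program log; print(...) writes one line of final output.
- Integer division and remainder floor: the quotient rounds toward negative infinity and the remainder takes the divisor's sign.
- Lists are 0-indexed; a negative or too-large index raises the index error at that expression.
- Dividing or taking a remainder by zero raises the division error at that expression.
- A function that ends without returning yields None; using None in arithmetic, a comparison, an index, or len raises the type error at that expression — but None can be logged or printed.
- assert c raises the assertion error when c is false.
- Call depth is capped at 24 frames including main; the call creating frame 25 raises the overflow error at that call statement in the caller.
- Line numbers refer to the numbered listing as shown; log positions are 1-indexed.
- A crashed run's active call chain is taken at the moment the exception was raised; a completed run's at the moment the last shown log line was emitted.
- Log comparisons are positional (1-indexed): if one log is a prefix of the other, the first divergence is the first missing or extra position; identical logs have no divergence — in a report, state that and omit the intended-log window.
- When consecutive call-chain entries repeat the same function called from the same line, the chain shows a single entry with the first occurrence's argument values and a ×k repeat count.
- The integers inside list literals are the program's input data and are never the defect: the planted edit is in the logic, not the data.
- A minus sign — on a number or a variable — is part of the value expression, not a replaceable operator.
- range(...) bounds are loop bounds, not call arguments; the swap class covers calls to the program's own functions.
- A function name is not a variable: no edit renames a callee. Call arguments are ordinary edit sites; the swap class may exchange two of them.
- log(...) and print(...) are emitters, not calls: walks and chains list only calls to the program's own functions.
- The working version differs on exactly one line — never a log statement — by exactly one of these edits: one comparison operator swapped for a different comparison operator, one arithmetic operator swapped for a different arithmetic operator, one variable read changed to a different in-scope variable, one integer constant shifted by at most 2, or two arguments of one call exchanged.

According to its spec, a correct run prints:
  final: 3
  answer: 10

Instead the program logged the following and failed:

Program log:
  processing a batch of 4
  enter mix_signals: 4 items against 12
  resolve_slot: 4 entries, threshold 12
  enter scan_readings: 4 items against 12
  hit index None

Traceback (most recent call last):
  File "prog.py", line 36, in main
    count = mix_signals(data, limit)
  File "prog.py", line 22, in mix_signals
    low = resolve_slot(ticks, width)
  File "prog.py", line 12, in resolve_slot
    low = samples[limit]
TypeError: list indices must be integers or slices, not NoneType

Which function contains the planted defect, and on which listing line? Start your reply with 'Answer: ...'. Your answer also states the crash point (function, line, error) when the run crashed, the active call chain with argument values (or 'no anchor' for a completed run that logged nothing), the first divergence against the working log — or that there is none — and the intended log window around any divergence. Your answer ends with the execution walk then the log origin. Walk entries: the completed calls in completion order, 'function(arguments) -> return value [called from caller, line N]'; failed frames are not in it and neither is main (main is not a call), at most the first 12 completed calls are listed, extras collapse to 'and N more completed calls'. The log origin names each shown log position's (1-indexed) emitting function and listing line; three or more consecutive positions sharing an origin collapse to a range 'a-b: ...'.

Answer: the defect is in main at line 34.
Key fact: Everything matches until log position 2, which reads 'enter mix_signals: 4 items against 12' in place of 'enter mix_signals: 4 items against 10'.
Crash: resolve_slot, line 12, TypeError.
Call chain: main -> mix_signals([6, 7, 5, 10], 12) (called at line 36) -> resolve_slot([6, 7, 5, 10], 12) (called at line 22).
First divergence: at position 2 the run shows 'enter mix_signals: 4 items against 12' where the working version logs 'enter mix_signals: 4 items against 10'.
Intended log window:
  1: processing a batch of 4
  2: enter mix_signals: 4 items against 10
  3: resolve_slot: 4 entries, threshold 10
Execution walk:
  scan_readings([6, 7, 5, 10], 12) -> None  [called from resolve_slot, line 10]
Log line origins:
  1: logged in main at line 35
  2: logged in mix_signals at line 21
  3: logged in resolve_slot at line 9
  4: logged in scan_readings at line 2
  5: logged in resolve_slot at line 11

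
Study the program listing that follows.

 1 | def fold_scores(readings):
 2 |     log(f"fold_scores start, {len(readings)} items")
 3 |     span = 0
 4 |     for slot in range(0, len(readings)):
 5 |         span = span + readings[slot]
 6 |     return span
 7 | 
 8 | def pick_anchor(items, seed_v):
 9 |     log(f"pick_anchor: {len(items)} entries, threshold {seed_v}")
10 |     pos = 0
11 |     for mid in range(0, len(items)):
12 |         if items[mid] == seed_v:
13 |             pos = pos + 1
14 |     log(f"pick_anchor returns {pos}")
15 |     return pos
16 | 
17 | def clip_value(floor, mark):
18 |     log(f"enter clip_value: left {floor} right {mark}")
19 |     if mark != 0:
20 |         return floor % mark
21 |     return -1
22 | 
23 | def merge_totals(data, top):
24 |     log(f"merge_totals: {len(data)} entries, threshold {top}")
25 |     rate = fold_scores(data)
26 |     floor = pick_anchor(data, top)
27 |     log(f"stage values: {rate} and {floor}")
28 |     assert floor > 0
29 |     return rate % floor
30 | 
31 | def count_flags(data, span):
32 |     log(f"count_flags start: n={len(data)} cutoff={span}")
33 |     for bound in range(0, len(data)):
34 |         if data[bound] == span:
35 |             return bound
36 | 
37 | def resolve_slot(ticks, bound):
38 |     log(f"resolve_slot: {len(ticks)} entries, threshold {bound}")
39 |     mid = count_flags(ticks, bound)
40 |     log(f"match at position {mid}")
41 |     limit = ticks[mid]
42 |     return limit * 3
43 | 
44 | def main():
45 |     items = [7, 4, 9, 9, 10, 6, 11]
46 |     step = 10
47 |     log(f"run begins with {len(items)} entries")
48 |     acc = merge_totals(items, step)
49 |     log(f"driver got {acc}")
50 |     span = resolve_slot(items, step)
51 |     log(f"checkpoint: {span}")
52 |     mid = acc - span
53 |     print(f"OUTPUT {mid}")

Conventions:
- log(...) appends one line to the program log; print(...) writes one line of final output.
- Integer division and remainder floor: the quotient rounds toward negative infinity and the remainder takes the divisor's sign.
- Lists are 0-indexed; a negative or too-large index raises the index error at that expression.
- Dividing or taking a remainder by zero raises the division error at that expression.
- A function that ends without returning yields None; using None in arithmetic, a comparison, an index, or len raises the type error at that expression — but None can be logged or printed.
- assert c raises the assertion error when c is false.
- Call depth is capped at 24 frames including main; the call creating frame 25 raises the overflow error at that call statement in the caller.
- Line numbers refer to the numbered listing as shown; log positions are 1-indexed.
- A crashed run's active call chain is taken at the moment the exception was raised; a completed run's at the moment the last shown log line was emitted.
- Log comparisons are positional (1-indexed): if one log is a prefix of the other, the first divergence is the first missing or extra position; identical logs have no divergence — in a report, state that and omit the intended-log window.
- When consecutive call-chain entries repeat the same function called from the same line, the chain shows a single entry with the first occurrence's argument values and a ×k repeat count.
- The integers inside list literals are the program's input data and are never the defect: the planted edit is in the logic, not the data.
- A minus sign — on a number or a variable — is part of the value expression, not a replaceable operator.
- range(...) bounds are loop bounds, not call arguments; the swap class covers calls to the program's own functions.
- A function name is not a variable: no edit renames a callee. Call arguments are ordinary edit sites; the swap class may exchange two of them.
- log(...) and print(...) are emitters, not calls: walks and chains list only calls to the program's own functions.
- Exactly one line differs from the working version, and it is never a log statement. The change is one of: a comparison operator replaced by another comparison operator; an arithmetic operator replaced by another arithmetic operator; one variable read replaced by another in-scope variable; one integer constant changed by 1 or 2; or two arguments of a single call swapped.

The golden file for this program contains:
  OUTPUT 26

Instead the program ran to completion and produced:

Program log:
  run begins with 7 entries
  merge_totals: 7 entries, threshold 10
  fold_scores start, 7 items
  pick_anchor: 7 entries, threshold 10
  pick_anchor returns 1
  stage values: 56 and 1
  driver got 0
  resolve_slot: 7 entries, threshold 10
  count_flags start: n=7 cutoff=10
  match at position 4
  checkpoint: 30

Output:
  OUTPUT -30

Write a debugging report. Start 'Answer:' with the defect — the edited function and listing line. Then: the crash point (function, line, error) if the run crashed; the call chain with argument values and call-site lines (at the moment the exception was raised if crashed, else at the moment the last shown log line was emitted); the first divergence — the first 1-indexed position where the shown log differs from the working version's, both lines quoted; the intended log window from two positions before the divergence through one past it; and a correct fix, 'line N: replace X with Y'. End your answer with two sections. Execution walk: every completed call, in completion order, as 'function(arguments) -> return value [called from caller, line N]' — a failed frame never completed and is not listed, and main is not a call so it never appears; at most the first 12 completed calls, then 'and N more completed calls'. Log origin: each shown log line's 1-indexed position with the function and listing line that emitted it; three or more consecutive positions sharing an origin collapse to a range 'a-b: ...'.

Answer: the defect is in merge_totals at line 29.
Key fact: The earliest visible damage is log position 7 — 'driver got 0' rather than the intended 'driver got 56'.
Call chain: main.
First divergence: position 7; shown 'driver got 0' vs intended 'driver got 56'.
Intended log window:
  5: pick_anchor returns 1
  6: stage values: 56 and 1
  7: driver got 56
  8: resolve_slot: 7 entries, threshold 10
Execution walk:
  fold_scores([7, 4, 9, 9, 10, 6, 11]) -> 56  [called from merge_totals, line 25]
  pick_anchor([7, 4, 9, 9, 10, 6, 11], 10) -> 1  [called from merge_totals, line 26]
  merge_totals([7, 4, 9, 9, 10, 6, 11], 10) -> 0  [called from main, line 48]
  count_flags([7, 4, 9, 9, 10, 6, 11], 10) -> 4  [called from resolve_slot, line 39]
  resolve_slot([7, 4, 9, 9, 10, 6, 11], 10) -> 30  [called from main, line 50]
Log origin:
  1: emitted by main (line 47)
  2: emitted by merge_totals (line 24)
  3: emitted by fold_scores (line 2)
  4: emitted by pick_anchor (line 9)
  5: emitted by pick_anchor (line 14)
  6: emitted by merge_totals (line 27)
  7: emitted by main (line 49)
  8: emitted by resolve_slot (line 38)
  9: emitted by count_flags (line 32)
  10: emitted by resolve_slot (line 40)
  11: emitted by main (line 51)
A correct fix: line 29: replace `%` with `//`.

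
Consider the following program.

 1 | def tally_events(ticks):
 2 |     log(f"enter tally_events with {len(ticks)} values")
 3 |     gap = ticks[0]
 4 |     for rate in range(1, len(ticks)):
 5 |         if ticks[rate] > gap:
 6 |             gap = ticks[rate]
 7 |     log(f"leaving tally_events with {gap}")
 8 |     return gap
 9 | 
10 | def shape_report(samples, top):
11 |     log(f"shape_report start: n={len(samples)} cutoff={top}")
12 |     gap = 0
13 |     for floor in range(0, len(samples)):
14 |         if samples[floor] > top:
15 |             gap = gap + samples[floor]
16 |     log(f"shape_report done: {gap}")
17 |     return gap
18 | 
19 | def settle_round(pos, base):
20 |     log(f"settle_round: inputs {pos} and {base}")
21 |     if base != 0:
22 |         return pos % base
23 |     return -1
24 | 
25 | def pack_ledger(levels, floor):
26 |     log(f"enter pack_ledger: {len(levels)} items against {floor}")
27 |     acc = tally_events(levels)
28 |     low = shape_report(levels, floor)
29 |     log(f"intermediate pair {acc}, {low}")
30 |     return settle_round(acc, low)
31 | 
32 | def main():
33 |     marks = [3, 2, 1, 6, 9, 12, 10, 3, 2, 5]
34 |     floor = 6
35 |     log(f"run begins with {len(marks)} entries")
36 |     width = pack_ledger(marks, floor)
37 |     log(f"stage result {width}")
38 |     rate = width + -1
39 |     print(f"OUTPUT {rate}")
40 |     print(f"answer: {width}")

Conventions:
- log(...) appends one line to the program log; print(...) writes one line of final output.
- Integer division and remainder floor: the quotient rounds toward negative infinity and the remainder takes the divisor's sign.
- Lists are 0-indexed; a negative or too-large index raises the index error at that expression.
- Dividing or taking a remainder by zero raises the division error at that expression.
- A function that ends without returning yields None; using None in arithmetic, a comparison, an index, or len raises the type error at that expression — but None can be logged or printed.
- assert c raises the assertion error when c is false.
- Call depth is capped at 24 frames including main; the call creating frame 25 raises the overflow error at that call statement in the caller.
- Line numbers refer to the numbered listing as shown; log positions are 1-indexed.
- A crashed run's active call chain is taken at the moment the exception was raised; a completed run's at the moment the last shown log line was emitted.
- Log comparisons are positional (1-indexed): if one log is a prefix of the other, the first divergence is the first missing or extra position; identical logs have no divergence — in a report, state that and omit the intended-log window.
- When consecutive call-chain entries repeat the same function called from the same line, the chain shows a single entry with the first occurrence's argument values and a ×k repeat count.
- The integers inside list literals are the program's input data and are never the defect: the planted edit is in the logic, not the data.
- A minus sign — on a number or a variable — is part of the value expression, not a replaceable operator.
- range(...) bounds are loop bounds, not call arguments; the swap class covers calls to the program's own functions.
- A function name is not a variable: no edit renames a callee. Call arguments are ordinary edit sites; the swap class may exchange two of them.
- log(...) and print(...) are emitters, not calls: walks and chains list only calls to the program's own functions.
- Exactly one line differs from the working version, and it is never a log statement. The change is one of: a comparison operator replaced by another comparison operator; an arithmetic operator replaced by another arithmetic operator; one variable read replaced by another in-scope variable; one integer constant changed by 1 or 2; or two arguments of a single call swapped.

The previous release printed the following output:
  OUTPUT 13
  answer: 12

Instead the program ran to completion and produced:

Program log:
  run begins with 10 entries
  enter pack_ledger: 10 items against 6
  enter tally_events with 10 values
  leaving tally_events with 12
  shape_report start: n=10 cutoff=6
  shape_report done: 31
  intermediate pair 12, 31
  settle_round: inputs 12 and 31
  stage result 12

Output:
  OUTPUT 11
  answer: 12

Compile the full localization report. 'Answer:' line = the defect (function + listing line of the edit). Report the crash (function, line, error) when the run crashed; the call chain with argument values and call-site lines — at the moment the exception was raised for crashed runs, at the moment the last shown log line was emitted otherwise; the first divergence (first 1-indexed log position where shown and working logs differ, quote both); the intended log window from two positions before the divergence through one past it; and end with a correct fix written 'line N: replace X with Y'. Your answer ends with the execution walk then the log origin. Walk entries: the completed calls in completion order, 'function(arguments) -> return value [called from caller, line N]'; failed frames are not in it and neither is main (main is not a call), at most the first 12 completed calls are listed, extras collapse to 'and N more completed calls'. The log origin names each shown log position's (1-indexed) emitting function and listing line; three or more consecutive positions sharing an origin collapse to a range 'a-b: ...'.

Answer: the defect is in main at line 38.
The tell: Every logged value matches the working version; the printed result is what differs.
Call chain: main.
First divergence: none; the two logs match at every position.
Execution walk:
  tally_events([3, 2, 1, 6, 9, 12, 10, 3, 2, 5]) -> 12  [called from pack_ledger, line 27]
  shape_report([3, 2, 1, 6, 9, 12, 10, 3, 2, 5], 6) -> 31  [called from pack_ledger, line 28]
  settle_round(12, 31) -> 12  [called from pack_ledger, line 30]
  pack_ledger([3, 2, 1, 6, 9, 12, 10, 3, 2, 5], 6) -> 12  [called from main, line 36]
Origin of each log line:
  1: from main, line 35
  2: from pack_ledger, line 26
  3: from tally_events, line 2
  4: from tally_events, line 7
  5: from shape_report, line 11
  6: from shape_report, line 16
  7: from pack_ledger, line 29
  8: from settle_round, line 20
  9: from main, line 37
A correct fix: line 38: replace `-1` with `1`.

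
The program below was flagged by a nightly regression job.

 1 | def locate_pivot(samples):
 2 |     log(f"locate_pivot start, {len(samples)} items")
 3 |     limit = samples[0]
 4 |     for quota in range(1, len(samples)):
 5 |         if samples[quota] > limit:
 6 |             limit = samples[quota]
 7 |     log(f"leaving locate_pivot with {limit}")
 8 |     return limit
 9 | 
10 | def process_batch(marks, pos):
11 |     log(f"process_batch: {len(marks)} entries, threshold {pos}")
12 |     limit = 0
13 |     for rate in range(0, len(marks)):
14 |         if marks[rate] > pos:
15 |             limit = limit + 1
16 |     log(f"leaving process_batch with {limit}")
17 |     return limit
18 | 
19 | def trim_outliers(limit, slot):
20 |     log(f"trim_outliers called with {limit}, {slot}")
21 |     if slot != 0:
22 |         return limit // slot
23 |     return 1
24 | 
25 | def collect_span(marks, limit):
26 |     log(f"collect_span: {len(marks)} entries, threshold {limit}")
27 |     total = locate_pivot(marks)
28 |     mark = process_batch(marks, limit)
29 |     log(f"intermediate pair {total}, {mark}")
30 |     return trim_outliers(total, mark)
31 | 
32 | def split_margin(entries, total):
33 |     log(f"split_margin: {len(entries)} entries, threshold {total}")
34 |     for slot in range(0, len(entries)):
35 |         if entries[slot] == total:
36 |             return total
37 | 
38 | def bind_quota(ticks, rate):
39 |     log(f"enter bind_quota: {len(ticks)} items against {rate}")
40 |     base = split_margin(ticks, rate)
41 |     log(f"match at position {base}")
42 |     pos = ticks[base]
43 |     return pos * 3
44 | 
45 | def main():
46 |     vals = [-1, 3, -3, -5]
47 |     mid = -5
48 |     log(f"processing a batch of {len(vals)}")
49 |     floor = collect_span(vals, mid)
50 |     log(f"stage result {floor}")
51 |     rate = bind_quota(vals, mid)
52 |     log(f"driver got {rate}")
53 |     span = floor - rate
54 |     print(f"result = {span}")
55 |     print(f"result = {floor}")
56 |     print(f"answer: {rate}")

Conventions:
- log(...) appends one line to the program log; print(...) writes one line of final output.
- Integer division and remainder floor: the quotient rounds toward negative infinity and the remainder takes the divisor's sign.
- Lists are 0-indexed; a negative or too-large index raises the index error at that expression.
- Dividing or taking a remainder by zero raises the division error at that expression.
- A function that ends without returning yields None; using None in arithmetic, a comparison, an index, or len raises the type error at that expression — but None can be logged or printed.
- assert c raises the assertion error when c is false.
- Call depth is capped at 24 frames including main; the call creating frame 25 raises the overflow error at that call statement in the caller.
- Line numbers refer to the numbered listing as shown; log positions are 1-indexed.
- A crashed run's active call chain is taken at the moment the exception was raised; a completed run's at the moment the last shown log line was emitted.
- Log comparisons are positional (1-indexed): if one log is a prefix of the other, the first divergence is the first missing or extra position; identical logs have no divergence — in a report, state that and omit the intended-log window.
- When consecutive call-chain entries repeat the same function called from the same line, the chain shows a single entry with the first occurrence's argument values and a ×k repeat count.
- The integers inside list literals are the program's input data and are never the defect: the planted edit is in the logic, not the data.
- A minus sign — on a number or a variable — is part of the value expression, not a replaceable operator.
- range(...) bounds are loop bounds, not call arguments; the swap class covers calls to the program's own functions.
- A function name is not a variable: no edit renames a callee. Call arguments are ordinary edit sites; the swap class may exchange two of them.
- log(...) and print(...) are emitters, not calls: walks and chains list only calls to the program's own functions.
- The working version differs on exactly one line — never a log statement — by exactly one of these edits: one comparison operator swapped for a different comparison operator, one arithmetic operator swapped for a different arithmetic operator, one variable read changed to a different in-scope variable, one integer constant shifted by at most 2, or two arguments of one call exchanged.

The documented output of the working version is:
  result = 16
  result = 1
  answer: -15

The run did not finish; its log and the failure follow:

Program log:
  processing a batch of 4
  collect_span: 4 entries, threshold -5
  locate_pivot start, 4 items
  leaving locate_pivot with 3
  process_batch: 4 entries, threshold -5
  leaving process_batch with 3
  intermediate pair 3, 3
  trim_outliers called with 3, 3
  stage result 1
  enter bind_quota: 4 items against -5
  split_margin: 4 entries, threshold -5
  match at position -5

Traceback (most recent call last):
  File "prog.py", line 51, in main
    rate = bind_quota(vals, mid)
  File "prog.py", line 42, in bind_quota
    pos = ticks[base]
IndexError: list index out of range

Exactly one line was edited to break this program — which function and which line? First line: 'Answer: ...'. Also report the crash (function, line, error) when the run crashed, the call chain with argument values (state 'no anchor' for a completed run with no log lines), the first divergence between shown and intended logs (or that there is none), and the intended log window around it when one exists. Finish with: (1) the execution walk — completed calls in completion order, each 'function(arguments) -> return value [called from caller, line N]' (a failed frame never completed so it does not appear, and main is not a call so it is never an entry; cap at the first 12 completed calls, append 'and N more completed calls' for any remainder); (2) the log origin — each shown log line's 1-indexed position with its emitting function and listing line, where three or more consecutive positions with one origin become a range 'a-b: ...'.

Answer: the defect is in split_margin at line 36.
Key fact: Log line 12 is where behavior first shows: 'match at position -5' appears instead of 'match at position 3'.
Crash: bind_quota, line 42, IndexError.
Call chain: main -> bind_quota([-1, 3, -3, -5], -5) (called at line 51).
First divergence: position 12 — shown 'match at position -5', intended 'match at position 3'.
Intended log window:
  10: enter bind_quota: 4 items against -5
  11: split_margin: 4 entries, threshold -5
  12: match at position 3
  13: driver got -15
Execution walk:
  locate_pivot([-1, 3, -3, -5]) -> 3  [called from collect_span, line 27]
  process_batch([-1, 3, -3, -5], -5) -> 3  [called from collect_span, line 28]
  trim_outliers(3, 3) -> 1  [called from collect_span, line 30]
  collect_span([-1, 3, -3, -5], -5) -> 1  [called from main, line 49]
  split_margin([-1, 3, -3, -5], -5) -> -5  [called from bind_quota, line 40]
Origin of each log line:
  1: from main, line 48
  2: from collect_span, line 26
  3: from locate_pivot, line 2
  4: from locate_pivot, line 7
  5: from process_batch, line 11
  6: from process_batch, line 16
  7: from collect_span, line 29
  8: from trim_outliers, line 20
  9: from main, line 50
  10: from bind_quota, line 39
  11: from split_margin, line 33
  12: from bind_quota, line 41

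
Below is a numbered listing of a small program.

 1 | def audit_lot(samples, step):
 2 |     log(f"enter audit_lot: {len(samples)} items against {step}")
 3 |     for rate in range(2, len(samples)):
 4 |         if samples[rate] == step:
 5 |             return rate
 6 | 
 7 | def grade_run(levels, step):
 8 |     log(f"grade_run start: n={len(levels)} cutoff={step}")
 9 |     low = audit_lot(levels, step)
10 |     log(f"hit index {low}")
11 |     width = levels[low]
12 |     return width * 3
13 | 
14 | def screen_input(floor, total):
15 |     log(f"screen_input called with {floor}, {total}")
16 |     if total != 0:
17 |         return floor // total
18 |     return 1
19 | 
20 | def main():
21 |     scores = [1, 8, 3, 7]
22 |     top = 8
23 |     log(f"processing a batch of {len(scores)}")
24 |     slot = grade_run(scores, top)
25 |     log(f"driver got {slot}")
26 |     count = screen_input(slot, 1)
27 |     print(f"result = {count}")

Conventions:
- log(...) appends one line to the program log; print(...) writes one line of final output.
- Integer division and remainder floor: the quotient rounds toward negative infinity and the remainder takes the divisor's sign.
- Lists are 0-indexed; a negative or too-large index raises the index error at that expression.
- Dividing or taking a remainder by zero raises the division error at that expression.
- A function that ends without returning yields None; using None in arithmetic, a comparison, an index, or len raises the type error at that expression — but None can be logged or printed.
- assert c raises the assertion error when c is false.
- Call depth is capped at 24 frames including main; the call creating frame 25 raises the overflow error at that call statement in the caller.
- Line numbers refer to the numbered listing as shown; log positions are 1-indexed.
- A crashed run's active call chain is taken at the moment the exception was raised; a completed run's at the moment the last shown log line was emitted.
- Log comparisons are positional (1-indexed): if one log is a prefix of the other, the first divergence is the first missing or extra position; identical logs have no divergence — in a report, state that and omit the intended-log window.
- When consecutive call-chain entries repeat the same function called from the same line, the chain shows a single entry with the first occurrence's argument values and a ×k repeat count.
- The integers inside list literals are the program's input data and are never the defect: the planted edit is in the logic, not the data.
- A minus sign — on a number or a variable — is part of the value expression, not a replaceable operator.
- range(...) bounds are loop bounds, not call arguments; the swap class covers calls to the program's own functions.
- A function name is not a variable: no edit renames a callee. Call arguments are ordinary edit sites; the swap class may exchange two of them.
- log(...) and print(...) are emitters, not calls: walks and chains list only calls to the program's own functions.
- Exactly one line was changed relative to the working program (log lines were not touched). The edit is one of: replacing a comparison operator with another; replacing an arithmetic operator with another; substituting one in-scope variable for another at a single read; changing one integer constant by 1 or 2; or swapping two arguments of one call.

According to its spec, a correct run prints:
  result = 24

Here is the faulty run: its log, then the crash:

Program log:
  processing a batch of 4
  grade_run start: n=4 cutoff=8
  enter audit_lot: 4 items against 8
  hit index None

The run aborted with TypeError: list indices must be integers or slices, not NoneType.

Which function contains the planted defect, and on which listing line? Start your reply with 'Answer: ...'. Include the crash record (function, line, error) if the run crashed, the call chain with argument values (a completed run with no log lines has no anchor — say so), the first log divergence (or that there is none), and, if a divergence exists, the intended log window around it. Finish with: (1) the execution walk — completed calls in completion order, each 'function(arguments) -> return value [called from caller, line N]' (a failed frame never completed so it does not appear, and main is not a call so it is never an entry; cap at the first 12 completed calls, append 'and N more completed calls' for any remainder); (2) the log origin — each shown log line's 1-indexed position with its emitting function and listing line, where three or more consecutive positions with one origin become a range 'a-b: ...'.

Answer: the defect is in audit_lot at line 3.
Core observation: The log first diverges at position 4: the faulty run prints 'hit index None' where the working version prints 'hit index 1'.
Crash: grade_run, line 11, TypeError.
Call chain: main -> grade_run([1, 8, 3, 7], 8) (called at line 24).
First divergence: position 4 — the shown line 'hit index None' should read 'hit index 1'.
Intended log window:
  2: grade_run start: n=4 cutoff=8
  3: enter audit_lot: 4 items against 8
  4: hit index 1
  5: driver got 24
Execution walk:
  audit_lot([1, 8, 3, 7], 8) -> None  [called from grade_run, line 9]
Log origins:
  1 — main, line 23
  2 — grade_run, line 8
  3 — audit_lot, line 2
  4 — grade_run, line 10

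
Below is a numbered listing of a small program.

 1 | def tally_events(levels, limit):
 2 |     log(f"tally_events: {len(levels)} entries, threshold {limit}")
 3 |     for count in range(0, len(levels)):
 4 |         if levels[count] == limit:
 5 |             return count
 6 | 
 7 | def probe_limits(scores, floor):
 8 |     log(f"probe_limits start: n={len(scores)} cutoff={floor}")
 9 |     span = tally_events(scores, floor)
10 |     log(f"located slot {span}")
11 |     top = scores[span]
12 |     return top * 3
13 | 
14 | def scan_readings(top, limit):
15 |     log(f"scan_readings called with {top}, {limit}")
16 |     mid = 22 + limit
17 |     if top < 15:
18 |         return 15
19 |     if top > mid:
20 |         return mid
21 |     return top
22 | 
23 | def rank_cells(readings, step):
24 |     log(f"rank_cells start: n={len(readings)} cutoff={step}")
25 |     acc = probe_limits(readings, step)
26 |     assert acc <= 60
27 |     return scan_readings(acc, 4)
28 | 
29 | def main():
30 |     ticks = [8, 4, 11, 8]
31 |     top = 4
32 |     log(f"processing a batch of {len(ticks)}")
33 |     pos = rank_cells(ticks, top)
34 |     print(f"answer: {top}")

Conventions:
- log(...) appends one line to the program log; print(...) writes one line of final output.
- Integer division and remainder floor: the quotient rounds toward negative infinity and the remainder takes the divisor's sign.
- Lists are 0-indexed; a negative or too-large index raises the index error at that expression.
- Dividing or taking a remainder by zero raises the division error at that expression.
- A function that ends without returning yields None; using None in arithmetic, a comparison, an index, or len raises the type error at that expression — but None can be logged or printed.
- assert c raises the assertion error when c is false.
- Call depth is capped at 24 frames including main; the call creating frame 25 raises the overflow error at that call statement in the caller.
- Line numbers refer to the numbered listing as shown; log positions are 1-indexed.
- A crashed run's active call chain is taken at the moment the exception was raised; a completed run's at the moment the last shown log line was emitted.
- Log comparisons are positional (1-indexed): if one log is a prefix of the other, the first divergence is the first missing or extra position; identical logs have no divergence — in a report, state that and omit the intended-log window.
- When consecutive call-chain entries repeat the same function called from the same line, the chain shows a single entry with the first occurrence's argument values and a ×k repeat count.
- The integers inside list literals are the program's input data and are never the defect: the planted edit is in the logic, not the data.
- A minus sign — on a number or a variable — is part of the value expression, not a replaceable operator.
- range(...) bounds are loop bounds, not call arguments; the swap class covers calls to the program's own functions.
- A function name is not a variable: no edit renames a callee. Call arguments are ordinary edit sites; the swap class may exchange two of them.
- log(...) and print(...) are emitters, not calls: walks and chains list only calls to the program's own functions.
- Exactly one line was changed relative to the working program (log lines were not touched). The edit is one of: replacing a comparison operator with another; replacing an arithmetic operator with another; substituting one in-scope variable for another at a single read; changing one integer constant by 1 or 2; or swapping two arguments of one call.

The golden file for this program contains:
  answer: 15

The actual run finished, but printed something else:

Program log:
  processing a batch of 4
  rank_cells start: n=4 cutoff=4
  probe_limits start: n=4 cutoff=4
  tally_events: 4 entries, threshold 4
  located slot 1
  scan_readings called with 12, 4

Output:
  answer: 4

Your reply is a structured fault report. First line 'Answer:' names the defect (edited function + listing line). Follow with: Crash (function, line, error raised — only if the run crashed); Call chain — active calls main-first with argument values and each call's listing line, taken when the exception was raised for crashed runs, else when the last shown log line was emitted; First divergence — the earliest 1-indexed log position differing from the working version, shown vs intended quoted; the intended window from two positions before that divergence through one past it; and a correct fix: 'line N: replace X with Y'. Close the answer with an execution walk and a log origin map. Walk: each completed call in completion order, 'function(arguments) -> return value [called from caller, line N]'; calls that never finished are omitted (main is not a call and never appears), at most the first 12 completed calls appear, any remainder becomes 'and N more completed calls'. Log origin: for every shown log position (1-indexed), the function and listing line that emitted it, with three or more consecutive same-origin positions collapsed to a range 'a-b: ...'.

Answer: the defect is in main at line 34.
Key observation: Log streams are identical — the defect surfaces only in the printed output.
Call chain: main -> rank_cells([8, 4, 11, 8], 4) (called at line 33) -> scan_readings(12, 4) (called at line 27).
First divergence: there is none — every log position agrees.
Execution walk:
  tally_events([8, 4, 11, 8], 4) -> 1  [called from probe_limits, line 9]
  probe_limits([8, 4, 11, 8], 4) -> 12  [called from rank_cells, line 25]
  scan_readings(12, 4) -> 15  [called from rank_cells, line 27]
  rank_cells([8, 4, 11, 8], 4) -> 15  [called from main, line 33]
Origin of each log line:
  1 — main, line 32
  2 — rank_cells, line 24
  3 — probe_limits, line 8
  4 — tally_events, line 2
  5 — probe_limits, line 10
  6 — scan_readings, line 15
A correct fix: line 34: replace `top` with `pos`.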